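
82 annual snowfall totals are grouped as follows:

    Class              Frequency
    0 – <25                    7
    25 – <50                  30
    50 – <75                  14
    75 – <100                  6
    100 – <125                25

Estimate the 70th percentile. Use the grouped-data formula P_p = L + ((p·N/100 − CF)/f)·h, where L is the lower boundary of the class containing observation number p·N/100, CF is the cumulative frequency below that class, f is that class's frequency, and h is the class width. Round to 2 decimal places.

100.40

N = 82; target position k = 70/100 · 82 = 57.4.
Cumulative frequencies: 7, 37, 51, 57, 82.
Observation 57.4 falls in the class 100 – <125.
L = 100, CF = 57, f = 25, h = 25.
P70 = 100 + ((57.4 − 57)/25)·25 = 100 + 0.4 = 100.4.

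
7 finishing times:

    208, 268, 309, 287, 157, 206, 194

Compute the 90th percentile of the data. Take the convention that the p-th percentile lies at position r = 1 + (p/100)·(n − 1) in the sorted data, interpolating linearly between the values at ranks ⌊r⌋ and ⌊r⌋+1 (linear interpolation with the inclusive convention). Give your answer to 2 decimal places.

295.80

Sorted: 157, 194, 206, 208, 268, 287, 309.
n = 7.
r = 1 + (90/100)·(7 − 1) = 1 + 5.4 = 6.4.
Rank 6 is 287 and rank 7 is 309.
Interpolate: 287 + 0.4·(309 − 287) = 287 + 0.4·22 = 295.8.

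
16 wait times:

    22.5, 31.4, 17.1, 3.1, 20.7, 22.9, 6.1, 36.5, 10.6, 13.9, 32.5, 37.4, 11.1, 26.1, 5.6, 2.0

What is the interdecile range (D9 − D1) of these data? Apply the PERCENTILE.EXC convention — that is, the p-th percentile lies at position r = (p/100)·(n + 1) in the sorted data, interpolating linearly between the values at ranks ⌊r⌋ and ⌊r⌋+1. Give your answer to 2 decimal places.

34.00

Sorted: 2.0, 3.1, 5.6, 6.1, 10.6, 11.1, 13.9, 17.1, 20.7, 22.5, 22.9, 26.1, 31.4, 32.5, 36.5, 37.4.
n = 16.
P10: r = 1.7; ranks 1–2 are 2.0, 3.1; interpolating gives 2.77.
P90: r = 15.3; ranks 15–16 are 36.5, 37.4; interpolating gives 36.77.
Difference: 36.77 − 2.77 = 34.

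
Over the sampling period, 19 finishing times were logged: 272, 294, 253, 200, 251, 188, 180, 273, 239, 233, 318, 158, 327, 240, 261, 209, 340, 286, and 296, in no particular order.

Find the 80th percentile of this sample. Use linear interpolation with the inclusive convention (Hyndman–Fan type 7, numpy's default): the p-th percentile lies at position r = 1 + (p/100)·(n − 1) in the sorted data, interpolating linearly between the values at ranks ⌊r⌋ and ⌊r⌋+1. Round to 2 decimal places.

Sorted: 158, 180, 188, 200, 209, 233, 239, 240, 251, 253, 261, 272, 273, 286, 294, 296, 318, 327, 340.
n = 19.
r = 1 + (80/100)·(19 − 1) = 1 + 14.4 = 15.4.
Rank 15 is 294 and rank 16 is 296.
Interpolate: 294 + 0.4·(296 − 294) = 294 + 0.4·2 = 294.8.

294.80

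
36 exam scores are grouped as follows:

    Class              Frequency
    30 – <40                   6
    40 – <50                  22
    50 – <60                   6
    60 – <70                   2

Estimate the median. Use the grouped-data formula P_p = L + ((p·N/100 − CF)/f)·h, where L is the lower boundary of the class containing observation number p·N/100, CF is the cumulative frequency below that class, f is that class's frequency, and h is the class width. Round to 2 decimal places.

N = 36; target position k = 50/100 · 36 = 18.
Cumulative frequencies: 6, 28, 34, 36.
Observation 18 falls in the class 40 – <50.
L = 40, CF = 6, f = 22, h = 10.
P50 = 40 + ((18 − 6)/22)·10 = 40 + 5.45455 = 45.4545.

45.45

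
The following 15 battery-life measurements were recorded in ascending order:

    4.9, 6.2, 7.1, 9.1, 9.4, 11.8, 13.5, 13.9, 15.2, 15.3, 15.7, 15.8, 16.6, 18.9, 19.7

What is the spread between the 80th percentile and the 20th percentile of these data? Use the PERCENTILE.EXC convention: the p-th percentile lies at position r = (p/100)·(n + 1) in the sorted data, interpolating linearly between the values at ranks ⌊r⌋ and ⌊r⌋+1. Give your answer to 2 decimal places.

8.94

n = 15.
P20: r = 3.2; ranks 3–4 are 7.1, 9.1; interpolating gives 7.5.
P80: r = 12.8; ranks 12–13 are 15.8, 16.6; interpolating gives 16.44.
Difference: 16.44 − 7.5 = 8.94.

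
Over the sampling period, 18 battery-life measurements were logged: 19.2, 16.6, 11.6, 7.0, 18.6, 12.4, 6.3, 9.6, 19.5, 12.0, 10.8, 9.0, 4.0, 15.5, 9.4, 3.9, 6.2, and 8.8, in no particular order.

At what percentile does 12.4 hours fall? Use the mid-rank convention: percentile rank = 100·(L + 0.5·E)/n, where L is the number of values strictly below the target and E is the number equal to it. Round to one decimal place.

Sorted: 3.9, 4.0, 6.2, 6.3, 7.0, 8.8, 9.0, 9.4, 9.6, 10.8, 11.6, 12.0, 12.4, 15.5, 16.6, 18.6, 19.2, 19.5.
Count below 12.4: L = 12; count equal: E = 1; n = 18.
Percentile rank = 100·(12 + 0.5·1)/18 = 100·12.5/18 = 69.44.

69.4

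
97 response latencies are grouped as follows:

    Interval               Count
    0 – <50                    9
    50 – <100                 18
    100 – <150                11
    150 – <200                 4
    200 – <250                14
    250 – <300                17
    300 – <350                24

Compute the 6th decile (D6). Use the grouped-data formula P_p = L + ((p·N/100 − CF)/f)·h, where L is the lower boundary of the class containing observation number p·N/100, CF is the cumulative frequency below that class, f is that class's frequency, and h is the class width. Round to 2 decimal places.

N = 97; target position k = 60/100 · 97 = 58.2.
Cumulative frequencies: 9, 27, 38, 42, 56, 73, 97.
Observation 58.2 falls in the class 250 – <300.
L = 250, CF = 56, f = 17, h = 50.
P60 = 250 + ((58.2 − 56)/17)·50 = 250 + 6.47059 = 256.471.

256.47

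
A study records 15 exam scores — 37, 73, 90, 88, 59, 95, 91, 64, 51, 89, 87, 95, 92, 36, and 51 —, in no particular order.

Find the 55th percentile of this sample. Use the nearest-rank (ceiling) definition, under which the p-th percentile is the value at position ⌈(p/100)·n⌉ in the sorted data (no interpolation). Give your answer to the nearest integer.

Sorted: 36, 37, 51, 51, 59, 64, 73, 87, 88, 89, 90, 91, 92, 95, 95.
n = 15.
Position = ⌈55/100 · 15⌉ = ⌈8.25⌉ = 9.
The value at rank 9 is 88.

88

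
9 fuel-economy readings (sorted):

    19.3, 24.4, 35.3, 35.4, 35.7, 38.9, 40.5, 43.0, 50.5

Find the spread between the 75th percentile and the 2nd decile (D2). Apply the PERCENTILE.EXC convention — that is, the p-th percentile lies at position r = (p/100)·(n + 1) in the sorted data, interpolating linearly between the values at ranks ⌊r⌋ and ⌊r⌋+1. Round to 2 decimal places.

n = 9.
P20: r = 2 (integer) → 24.4.
P75: r = 7.5; ranks 7–8 are 40.5, 43.0; interpolating gives 41.75.
Difference: 41.75 − 24.4 = 17.35.

17.35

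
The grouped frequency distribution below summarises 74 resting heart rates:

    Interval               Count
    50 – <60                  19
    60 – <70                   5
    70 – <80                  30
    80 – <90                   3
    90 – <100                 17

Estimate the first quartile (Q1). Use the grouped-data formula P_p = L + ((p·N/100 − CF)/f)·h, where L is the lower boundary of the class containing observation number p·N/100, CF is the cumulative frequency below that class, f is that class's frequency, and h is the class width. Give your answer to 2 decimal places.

59.74

N = 74; target position k = 25/100 · 74 = 18.5.
Cumulative frequencies: 19, 24, 54, 57, 74.
Observation 18.5 falls in the class 50 – <60.
L = 50, CF = 0, f = 19, h = 10.
P25 = 50 + ((18.5 − 0)/19)·10 = 50 + 9.73684 = 59.7368.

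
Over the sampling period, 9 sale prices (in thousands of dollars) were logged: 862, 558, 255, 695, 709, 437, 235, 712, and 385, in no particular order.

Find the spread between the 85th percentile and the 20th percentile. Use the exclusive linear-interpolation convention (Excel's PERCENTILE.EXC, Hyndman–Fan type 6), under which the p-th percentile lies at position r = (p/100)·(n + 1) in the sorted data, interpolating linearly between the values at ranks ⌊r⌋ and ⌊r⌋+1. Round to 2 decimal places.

532.00

Sorted: 235, 255, 385, 437, 558, 695, 709, 712, 862.
n = 9.
P20: r = 2 (integer) → 255.
P85: r = 8.5; ranks 8–9 are 712, 862; interpolating gives 787.
Difference: 787 − 255 = 532.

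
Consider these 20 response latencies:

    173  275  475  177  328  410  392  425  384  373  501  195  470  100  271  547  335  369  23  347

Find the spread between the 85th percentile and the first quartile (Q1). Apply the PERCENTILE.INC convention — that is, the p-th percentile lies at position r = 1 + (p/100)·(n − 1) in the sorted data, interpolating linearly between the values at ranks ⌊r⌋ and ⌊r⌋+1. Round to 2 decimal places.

Sorted: 23, 100, 173, 177, 195, 271, 275, 328, 335, 347, 369, 373, 384, 392, 410, 425, 470, 475, 501, 547.
n = 20.
P25: r = 5.75; ranks 5–6 are 195, 271; interpolating gives 252.
P85: r = 17.15; ranks 17–18 are 470, 475; interpolating gives 470.75.
Difference: 470.75 − 252 = 218.75.

218.75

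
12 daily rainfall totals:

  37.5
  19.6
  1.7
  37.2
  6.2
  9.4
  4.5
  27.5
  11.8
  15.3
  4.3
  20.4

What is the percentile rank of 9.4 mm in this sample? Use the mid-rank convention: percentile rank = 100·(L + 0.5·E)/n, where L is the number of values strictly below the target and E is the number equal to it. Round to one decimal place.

Sorted: 1.7, 4.3, 4.5, 6.2, 9.4, 11.8, 15.3, 19.6, 20.4, 27.5, 37.2, 37.5.
Count below 9.4: L = 4; count equal: E = 1; n = 12.
Percentile rank = 100·(4 + 0.5·1)/12 = 100·4.5/12 = 37.5.

37.5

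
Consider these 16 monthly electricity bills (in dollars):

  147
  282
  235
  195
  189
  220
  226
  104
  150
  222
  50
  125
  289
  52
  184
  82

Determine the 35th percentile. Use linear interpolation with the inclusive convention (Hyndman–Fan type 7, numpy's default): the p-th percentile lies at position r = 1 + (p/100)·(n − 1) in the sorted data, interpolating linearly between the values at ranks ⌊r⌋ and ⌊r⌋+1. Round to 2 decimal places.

147.75

Sorted: 50, 52, 82, 104, 125, 147, 150, 184, 189, 195, 220, 222, 226, 235, 282, 289.
n = 16.
r = 1 + (35/100)·(16 − 1) = 1 + 5.25 = 6.25.
Rank 6 is 147 and rank 7 is 150.
Interpolate: 147 + 0.25·(150 − 147) = 147 + 0.25·3 = 147.75.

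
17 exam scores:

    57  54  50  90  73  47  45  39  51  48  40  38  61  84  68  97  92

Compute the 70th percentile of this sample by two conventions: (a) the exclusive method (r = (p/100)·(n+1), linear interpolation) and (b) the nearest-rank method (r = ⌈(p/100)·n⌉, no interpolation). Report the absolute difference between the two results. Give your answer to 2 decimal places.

Sorted: 38, 39, 40, 45, 47, 48, 50, 51, 54, 57, 61, 68, 73, 84, 90, 92, 97.
n = 17.
(a) r = 12.6; between ranks 12 (68) and 13 (73): 71.
(b) the nearest-rank method: rank 12 → 68.
|71 − 68| = 3.

3.00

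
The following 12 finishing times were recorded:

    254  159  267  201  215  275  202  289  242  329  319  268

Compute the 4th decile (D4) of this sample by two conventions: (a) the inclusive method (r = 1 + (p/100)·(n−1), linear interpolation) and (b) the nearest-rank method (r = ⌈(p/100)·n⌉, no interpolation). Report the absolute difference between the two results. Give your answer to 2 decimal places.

4.80

Sorted: 159, 201, 202, 215, 242, 254, 267, 268, 275, 289, 319, 329.
n = 12.
(a) r = 5.4; between ranks 5 (242) and 6 (254): 246.8.
(b) the nearest-rank method: rank 5 → 242.
|246.8 − 242| = 4.8.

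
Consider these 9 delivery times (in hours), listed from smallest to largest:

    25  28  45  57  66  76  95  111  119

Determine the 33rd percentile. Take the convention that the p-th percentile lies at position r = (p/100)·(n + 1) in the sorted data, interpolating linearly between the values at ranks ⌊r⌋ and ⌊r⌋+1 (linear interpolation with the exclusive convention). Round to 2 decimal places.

n = 9.
r = (33/100)·(9 + 1) = 3.3.
Rank 3 is 45 and rank 4 is 57.
Interpolate: 45 + 0.3·(57 − 45) = 45 + 0.3·12 = 48.6.

48.60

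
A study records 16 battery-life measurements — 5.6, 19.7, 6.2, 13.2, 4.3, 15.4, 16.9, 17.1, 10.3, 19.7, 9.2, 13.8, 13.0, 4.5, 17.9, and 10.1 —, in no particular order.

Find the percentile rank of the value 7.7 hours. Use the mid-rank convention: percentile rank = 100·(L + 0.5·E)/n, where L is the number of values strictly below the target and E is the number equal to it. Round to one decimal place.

25.0

Sorted: 4.3, 4.5, 5.6, 6.2, 9.2, 10.1, 10.3, 13.0, 13.2, 13.8, 15.4, 16.9, 17.1, 17.9, 19.7, 19.7.
Count below 7.7: L = 4; count equal: E = 0; n = 16.
Percentile rank = 100·(4 + 0.5·0)/16 = 100·4/16 = 25.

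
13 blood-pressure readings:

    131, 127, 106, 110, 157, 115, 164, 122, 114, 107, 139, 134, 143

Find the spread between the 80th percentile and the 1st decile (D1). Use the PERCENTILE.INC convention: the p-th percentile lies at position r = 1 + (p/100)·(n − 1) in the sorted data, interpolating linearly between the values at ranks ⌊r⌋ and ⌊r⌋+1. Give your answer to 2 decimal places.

Sorted: 106, 107, 110, 114, 115, 122, 127, 131, 134, 139, 143, 157, 164.
n = 13.
P10: r = 2.2; ranks 2–3 are 107, 110; interpolating gives 107.6.
P80: r = 10.6; ranks 10–11 are 139, 143; interpolating gives 141.4.
Difference: 141.4 − 107.6 = 33.8.

33.80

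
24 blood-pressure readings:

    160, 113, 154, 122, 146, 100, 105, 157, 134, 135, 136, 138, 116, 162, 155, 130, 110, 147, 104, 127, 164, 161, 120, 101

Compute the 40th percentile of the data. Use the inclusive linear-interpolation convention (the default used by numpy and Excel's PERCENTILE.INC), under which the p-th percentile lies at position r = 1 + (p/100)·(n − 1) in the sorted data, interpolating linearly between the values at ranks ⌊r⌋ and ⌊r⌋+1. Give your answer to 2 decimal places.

Sorted: 100, 101, 104, 105, 110, 113, 116, 120, 122, 127, 130, 134, 135, 136, 138, 146, 147, 154, 155, 157, 160, 161, 162, 164.
n = 24.
r = 1 + (40/100)·(24 − 1) = 1 + 9.2 = 10.2.
Rank 10 is 127 and rank 11 is 130.
Interpolate: 127 + 0.2·(130 − 127) = 127 + 0.2·3 = 127.6.

127.60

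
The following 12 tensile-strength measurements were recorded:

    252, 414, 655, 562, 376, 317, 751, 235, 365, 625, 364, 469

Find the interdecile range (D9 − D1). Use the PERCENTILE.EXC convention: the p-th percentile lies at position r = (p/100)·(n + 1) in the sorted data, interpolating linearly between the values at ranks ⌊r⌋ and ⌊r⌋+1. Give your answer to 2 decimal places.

Sorted: 235, 252, 317, 364, 365, 376, 414, 469, 562, 625, 655, 751.
n = 12.
P10: r = 1.3; ranks 1–2 are 235, 252; interpolating gives 240.1.
P90: r = 11.7; ranks 11–12 are 655, 751; interpolating gives 722.2.
Difference: 722.2 − 240.1 = 482.1.

482.10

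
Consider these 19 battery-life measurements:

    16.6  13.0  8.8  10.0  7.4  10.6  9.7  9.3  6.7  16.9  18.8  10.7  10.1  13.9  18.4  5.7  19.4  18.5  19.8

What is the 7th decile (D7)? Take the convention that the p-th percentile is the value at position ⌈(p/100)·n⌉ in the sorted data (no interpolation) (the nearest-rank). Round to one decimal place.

16.9

Sorted: 5.7, 6.7, 7.4, 8.8, 9.3, 9.7, 10.0, 10.1, 10.6, 10.7, 13.0, 13.9, 16.6, 16.9, 18.4, 18.5, 18.8, 19.4, 19.8.
n = 19.
Position = ⌈70/100 · 19⌉ = ⌈13.3⌉ = 14.
The value at rank 14 is 16.9.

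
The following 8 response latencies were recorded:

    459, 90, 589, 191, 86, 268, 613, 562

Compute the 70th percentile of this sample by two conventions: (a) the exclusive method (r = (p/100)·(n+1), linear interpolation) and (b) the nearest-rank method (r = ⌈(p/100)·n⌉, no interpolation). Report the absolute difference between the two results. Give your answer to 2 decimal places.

8.10

Sorted: 86, 90, 191, 268, 459, 562, 589, 613.
n = 8.
(a) r = 6.3; between ranks 6 (562) and 7 (589): 570.1.
(b) the nearest-rank method: rank 6 → 562.
|570.1 − 562| = 8.1.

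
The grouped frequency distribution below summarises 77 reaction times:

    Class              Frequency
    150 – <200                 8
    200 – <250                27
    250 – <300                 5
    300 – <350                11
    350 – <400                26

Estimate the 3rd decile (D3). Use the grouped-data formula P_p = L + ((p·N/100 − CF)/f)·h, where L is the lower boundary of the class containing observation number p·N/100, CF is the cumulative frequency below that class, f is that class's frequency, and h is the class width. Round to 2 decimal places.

N = 77; target position k = 30/100 · 77 = 23.1.
Cumulative frequencies: 8, 35, 40, 51, 77.
Observation 23.1 falls in the class 200 – <250.
L = 200, CF = 8, f = 27, h = 50.
P30 = 200 + ((23.1 − 8)/27)·50 = 200 + 27.963 = 227.963.

227.96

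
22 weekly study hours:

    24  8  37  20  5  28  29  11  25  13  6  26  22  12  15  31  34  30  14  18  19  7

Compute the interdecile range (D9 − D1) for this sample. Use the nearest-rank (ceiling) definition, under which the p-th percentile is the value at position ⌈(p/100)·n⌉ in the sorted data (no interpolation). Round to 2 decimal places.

24.00

Sorted: 5, 6, 7, 8, 11, 12, 13, 14, 15, 18, 19, 20, 22, 24, 25, 26, 28, 29, 30, 31, 34, 37.
n = 22.
P10: rank ⌈10/100·22⌉ = 3 → 7.
P90: rank ⌈90/100·22⌉ = 20 → 31.
Difference: 31 − 7 = 24.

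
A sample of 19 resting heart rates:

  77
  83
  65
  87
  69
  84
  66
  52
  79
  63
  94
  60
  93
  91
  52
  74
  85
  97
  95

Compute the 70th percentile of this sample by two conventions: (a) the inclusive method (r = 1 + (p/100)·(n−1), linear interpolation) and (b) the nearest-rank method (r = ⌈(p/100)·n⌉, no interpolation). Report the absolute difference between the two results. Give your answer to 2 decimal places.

Sorted: 52, 52, 60, 63, 65, 66, 69, 74, 77, 79, 83, 84, 85, 87, 91, 93, 94, 95, 97.
n = 19.
(a) r = 13.6; between ranks 13 (85) and 14 (87): 86.2.
(b) the nearest-rank method: rank 14 → 87.
|86.2 − 87| = 0.8.

0.80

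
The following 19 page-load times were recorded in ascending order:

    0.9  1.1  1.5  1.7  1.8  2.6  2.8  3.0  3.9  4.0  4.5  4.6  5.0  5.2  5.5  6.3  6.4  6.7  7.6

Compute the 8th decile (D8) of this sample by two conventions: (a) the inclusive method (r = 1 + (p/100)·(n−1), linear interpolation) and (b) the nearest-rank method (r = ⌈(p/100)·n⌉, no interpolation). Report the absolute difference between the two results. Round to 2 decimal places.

n = 19.
(a) r = 15.4; between ranks 15 (5.5) and 16 (6.3): 5.82.
(b) the nearest-rank method: rank 16 → 6.3.
|5.82 − 6.3| = 0.48.

0.48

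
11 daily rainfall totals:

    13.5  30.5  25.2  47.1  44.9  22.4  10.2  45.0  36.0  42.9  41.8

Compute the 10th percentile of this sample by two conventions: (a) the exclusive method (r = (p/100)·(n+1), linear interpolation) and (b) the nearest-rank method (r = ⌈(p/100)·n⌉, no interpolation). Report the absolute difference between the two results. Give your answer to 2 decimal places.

2.64

Sorted: 10.2, 13.5, 22.4, 25.2, 30.5, 36.0, 41.8, 42.9, 44.9, 45.0, 47.1.
n = 11.
(a) r = 1.2; between ranks 1 (10.2) and 2 (13.5): 10.86.
(b) the nearest-rank method: rank 2 → 13.5.
|10.86 − 13.5| = 2.64.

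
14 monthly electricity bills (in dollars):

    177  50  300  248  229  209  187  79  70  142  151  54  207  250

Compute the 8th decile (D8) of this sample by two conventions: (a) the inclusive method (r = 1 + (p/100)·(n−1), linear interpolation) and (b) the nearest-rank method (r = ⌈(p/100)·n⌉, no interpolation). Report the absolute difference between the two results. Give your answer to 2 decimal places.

11.40

Sorted: 50, 54, 70, 79, 142, 151, 177, 187, 207, 209, 229, 248, 250, 300.
n = 14.
(a) r = 11.4; between ranks 11 (229) and 12 (248): 236.6.
(b) the nearest-rank method: rank 12 → 248.
|236.6 − 248| = 11.4.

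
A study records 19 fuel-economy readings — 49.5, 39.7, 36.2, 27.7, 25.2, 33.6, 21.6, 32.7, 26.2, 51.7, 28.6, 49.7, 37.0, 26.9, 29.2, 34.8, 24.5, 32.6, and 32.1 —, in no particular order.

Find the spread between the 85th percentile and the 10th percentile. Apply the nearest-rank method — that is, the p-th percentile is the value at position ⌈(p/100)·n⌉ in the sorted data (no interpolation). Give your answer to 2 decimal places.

25.00

Sorted: 21.6, 24.5, 25.2, 26.2, 26.9, 27.7, 28.6, 29.2, 32.1, 32.6, 32.7, 33.6, 34.8, 36.2, 37.0, 39.7, 49.5, 49.7, 51.7.
n = 19.
P10: rank ⌈10/100·19⌉ = 2 → 24.5.
P85: rank ⌈85/100·19⌉ = 17 → 49.5.
Difference: 49.5 − 24.5 = 25.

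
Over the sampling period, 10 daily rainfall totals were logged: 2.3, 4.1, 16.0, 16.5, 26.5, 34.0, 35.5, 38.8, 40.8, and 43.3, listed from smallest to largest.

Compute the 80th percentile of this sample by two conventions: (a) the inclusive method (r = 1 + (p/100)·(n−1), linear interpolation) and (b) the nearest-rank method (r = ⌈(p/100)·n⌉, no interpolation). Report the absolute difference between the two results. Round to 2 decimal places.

0.40

n = 10.
(a) r = 8.2; between ranks 8 (38.8) and 9 (40.8): 39.2.
(b) the nearest-rank method: rank 8 → 38.8.
|39.2 − 38.8| = 0.4.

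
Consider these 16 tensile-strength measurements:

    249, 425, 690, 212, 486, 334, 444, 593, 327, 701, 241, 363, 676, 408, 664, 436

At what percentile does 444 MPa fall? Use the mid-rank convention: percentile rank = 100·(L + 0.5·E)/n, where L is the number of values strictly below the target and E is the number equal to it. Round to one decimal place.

Sorted: 212, 241, 249, 327, 334, 363, 408, 425, 436, 444, 486, 593, 664, 676, 690, 701.
Count below 444: L = 9; count equal: E = 1; n = 16.
Percentile rank = 100·(9 + 0.5·1)/16 = 100·9.5/16 = 59.38.

59.4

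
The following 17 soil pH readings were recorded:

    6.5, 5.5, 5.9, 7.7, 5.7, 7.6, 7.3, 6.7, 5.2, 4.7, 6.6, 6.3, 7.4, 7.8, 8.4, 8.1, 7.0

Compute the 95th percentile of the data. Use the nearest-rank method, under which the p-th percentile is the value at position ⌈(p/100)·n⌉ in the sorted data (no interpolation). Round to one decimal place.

8.4

Sorted: 4.7, 5.2, 5.5, 5.7, 5.9, 6.3, 6.5, 6.6, 6.7, 7.0, 7.3, 7.4, 7.6, 7.7, 7.8, 8.1, 8.4.
n = 17.
Position = ⌈95/100 · 17⌉ = ⌈16.15⌉ = 17.
The value at rank 17 is 8.4.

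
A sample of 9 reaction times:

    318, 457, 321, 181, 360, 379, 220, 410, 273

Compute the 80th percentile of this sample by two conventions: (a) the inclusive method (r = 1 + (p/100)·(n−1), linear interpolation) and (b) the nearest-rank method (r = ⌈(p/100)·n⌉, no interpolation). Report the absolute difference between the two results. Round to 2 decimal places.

18.60

Sorted: 181, 220, 273, 318, 321, 360, 379, 410, 457.
n = 9.
(a) r = 7.4; between ranks 7 (379) and 8 (410): 391.4.
(b) the nearest-rank method: rank 8 → 410.
|391.4 − 410| = 18.6.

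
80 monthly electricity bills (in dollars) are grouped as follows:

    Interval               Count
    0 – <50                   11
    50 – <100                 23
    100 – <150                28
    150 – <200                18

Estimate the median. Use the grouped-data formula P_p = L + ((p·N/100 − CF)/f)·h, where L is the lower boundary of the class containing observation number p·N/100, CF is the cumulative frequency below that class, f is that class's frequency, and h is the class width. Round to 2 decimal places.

N = 80; target position k = 50/100 · 80 = 40.
Cumulative frequencies: 11, 34, 62, 80.
Observation 40 falls in the class 100 – <150.
L = 100, CF = 34, f = 28, h = 50.
P50 = 100 + ((40 − 34)/28)·50 = 100 + 10.7143 = 110.714.

110.71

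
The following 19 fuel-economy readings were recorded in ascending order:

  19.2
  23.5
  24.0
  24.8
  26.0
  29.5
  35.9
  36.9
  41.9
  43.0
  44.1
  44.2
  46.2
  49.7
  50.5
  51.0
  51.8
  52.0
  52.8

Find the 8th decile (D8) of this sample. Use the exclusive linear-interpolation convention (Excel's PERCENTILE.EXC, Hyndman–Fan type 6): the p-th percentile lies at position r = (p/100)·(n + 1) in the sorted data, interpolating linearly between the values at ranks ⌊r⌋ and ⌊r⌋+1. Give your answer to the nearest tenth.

n = 19.
r = (80/100)·(19 + 1) = 16.
r is an integer, so P80 is the value at rank 16: 51.0.

51.0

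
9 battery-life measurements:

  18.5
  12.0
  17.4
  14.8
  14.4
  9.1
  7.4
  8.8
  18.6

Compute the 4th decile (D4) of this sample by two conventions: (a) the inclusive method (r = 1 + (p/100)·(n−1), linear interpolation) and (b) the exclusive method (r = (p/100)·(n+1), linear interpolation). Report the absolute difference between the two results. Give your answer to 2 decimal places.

Sorted: 7.4, 8.8, 9.1, 12.0, 14.4, 14.8, 17.4, 18.5, 18.6.
n = 9.
(a) r = 4.2; between ranks 4 (12.0) and 5 (14.4): 12.48.
(b) r = 4 → value at rank 4 = 12.
|12.48 − 12| = 0.48.

0.48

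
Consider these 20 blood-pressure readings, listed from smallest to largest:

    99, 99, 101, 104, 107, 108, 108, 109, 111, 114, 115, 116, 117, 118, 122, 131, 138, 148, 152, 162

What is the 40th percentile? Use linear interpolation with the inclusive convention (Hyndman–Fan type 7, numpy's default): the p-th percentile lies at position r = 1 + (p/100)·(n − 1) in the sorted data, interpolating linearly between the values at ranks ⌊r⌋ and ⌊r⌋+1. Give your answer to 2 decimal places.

n = 20.
r = 1 + (40/100)·(20 − 1) = 1 + 7.6 = 8.6.
Rank 8 is 109 and rank 9 is 111.
Interpolate: 109 + 0.6·(111 − 109) = 109 + 0.6·2 = 110.2.

110.20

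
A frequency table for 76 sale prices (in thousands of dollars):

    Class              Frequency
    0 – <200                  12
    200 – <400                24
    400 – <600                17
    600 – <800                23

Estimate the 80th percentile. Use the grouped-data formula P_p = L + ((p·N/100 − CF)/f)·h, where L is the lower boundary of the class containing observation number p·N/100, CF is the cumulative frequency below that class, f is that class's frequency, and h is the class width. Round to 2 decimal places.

667.83

N = 76; target position k = 80/100 · 76 = 60.8.
Cumulative frequencies: 12, 36, 53, 76.
Observation 60.8 falls in the class 600 – <800.
L = 600, CF = 53, f = 23, h = 200.
P80 = 600 + ((60.8 − 53)/23)·200 = 600 + 67.8261 = 667.826.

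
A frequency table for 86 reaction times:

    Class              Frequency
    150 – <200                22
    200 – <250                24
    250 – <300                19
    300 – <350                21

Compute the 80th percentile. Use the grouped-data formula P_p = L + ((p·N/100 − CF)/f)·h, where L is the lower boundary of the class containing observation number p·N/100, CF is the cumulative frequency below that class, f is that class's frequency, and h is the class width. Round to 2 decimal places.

309.05

N = 86; target position k = 80/100 · 86 = 68.8.
Cumulative frequencies: 22, 46, 65, 86.
Observation 68.8 falls in the class 300 – <350.
L = 300, CF = 65, f = 21, h = 50.
P80 = 300 + ((68.8 − 65)/21)·50 = 300 + 9.04762 = 309.048.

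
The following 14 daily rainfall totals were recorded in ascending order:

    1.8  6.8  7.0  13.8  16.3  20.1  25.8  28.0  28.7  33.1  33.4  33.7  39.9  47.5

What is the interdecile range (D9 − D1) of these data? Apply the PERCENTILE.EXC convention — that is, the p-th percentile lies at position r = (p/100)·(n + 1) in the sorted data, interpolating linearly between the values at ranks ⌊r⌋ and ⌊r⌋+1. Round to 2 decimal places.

n = 14.
P10: r = 1.5; ranks 1–2 are 1.8, 6.8; interpolating gives 4.3.
P90: r = 13.5; ranks 13–14 are 39.9, 47.5; interpolating gives 43.7.
Difference: 43.7 − 4.3 = 39.4.

39.40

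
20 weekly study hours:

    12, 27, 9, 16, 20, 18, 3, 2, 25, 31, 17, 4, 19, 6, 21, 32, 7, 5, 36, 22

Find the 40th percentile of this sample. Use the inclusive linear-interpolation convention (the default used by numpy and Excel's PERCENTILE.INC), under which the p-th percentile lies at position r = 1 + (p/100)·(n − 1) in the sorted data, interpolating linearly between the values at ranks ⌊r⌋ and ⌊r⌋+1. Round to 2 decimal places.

14.40

Sorted: 2, 3, 4, 5, 6, 7, 9, 12, 16, 17, 18, 19, 20, 21, 22, 25, 27, 31, 32, 36.
n = 20.
r = 1 + (40/100)·(20 − 1) = 1 + 7.6 = 8.6.
Rank 8 is 12 and rank 9 is 16.
Interpolate: 12 + 0.6·(16 − 12) = 12 + 0.6·4 = 14.4.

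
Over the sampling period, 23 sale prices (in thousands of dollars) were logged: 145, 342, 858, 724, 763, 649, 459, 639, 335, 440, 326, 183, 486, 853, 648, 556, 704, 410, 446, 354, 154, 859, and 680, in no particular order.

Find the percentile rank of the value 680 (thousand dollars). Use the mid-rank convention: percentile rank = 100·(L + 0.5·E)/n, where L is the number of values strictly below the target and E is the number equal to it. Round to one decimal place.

Sorted: 145, 154, 183, 326, 335, 342, 354, 410, 440, 446, 459, 486, 556, 639, 648, 649, 680, 704, 724, 763, 853, 858, 859.
Count below 680: L = 16; count equal: E = 1; n = 23.
Percentile rank = 100·(16 + 0.5·1)/23 = 100·16.5/23 = 71.74.

71.7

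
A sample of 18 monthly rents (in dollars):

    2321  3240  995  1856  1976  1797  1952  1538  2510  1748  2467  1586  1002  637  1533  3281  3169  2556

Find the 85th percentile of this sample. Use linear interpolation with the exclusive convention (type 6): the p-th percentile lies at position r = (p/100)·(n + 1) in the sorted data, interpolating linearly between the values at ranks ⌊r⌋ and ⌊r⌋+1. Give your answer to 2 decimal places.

3179.65

Sorted: 637, 995, 1002, 1533, 1538, 1586, 1748, 1797, 1856, 1952, 1976, 2321, 2467, 2510, 2556, 3169, 3240, 3281.
n = 18.
r = (85/100)·(18 + 1) = 16.15.
Rank 16 is 3169 and rank 17 is 3240.
Interpolate: 3169 + 0.15·(3240 − 3169) = 3169 + 0.15·71 = 3179.65.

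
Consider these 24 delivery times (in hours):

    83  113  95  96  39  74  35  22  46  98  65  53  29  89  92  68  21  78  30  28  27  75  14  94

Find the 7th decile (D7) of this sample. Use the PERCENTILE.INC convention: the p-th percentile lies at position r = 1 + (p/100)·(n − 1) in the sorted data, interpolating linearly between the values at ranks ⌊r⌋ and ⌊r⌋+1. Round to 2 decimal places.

Sorted: 14, 21, 22, 27, 28, 29, 30, 35, 39, 46, 53, 65, 68, 74, 75, 78, 83, 89, 92, 94, 95, 96, 98, 113.
n = 24.
r = 1 + (70/100)·(24 − 1) = 1 + 16.1 = 17.1.
Rank 17 is 83 and rank 18 is 89.
Interpolate: 83 + 0.1·(89 − 83) = 83 + 0.1·6 = 83.6.

83.60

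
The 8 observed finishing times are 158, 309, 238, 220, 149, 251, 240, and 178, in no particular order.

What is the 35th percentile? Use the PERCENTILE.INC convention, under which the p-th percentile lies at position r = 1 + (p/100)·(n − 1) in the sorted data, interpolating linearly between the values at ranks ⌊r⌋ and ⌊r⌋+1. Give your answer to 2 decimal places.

196.90

Sorted: 149, 158, 178, 220, 238, 240, 251, 309.
n = 8.
r = 1 + (35/100)·(8 − 1) = 1 + 2.45 = 3.45.
Rank 3 is 178 and rank 4 is 220.
Interpolate: 178 + 0.45·(220 − 178) = 178 + 0.45·42 = 196.9.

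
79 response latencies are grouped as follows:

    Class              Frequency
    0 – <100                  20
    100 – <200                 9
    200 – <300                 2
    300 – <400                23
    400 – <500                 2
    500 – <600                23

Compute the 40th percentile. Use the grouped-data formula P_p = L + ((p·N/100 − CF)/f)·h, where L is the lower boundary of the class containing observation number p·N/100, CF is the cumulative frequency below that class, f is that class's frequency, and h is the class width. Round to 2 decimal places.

302.61

N = 79; target position k = 40/100 · 79 = 31.6.
Cumulative frequencies: 20, 29, 31, 54, 56, 79.
Observation 31.6 falls in the class 300 – <400.
L = 300, CF = 31, f = 23, h = 100.
P40 = 300 + ((31.6 − 31)/23)·100 = 300 + 2.6087 = 302.609.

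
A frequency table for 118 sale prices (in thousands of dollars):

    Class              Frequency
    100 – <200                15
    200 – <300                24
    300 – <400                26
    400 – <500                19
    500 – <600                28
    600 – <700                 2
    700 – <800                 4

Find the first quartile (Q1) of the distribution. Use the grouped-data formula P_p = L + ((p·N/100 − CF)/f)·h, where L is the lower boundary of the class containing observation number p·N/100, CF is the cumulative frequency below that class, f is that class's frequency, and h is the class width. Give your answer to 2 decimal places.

260.42

N = 118; target position k = 25/100 · 118 = 29.5.
Cumulative frequencies: 15, 39, 65, 84, 112, 114, 118.
Observation 29.5 falls in the class 200 – <300.
L = 200, CF = 15, f = 24, h = 100.
P25 = 200 + ((29.5 − 15)/24)·100 = 200 + 60.4167 = 260.417.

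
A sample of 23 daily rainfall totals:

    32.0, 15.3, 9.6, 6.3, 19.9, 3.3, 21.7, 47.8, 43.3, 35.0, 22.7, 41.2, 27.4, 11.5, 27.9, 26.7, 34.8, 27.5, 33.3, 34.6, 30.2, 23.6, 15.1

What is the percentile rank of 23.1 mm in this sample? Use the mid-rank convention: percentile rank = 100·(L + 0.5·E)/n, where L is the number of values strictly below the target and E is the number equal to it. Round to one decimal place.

39.1

Sorted: 3.3, 6.3, 9.6, 11.5, 15.1, 15.3, 19.9, 21.7, 22.7, 23.6, 26.7, 27.4, 27.5, 27.9, 30.2, 32.0, 33.3, 34.6, 34.8, 35.0, 41.2, 43.3, 47.8.
Count below 23.1: L = 9; count equal: E = 0; n = 23.
Percentile rank = 100·(9 + 0.5·0)/23 = 100·9/23 = 39.13.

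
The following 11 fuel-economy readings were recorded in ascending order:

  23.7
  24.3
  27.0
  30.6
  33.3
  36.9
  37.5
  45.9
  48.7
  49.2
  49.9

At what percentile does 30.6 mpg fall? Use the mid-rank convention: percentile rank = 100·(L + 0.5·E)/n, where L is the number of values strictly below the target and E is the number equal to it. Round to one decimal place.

Count below 30.6: L = 3; count equal: E = 1; n = 11.
Percentile rank = 100·(3 + 0.5·1)/11 = 100·3.5/11 = 31.82.

31.8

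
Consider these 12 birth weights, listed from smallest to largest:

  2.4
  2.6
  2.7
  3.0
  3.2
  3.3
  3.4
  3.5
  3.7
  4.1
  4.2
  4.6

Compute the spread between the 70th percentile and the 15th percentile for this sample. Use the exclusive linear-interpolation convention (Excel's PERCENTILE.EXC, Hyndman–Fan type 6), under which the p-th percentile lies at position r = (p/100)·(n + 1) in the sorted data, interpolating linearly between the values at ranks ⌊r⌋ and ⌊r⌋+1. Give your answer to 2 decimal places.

n = 12.
P15: r = 1.95; ranks 1–2 are 2.4, 2.6; interpolating gives 2.59.
P70: r = 9.1; ranks 9–10 are 3.7, 4.1; interpolating gives 3.74.
Difference: 3.74 − 2.59 = 1.15.

1.15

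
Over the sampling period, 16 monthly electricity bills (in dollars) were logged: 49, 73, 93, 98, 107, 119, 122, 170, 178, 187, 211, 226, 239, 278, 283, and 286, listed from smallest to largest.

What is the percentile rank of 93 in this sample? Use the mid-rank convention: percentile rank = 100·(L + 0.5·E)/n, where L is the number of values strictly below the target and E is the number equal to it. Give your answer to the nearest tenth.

Count below 93: L = 2; count equal: E = 1; n = 16.
Percentile rank = 100·(2 + 0.5·1)/16 = 100·2.5/16 = 15.62.

15.6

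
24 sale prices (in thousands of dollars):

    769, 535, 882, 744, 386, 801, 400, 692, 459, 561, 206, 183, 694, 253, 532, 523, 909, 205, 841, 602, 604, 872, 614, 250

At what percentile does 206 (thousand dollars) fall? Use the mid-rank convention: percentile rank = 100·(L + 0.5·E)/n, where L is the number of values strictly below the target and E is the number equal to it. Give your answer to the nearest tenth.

Sorted: 183, 205, 206, 250, 253, 386, 400, 459, 523, 532, 535, 561, 602, 604, 614, 692, 694, 744, 769, 801, 841, 872, 882, 909.
Count below 206: L = 2; count equal: E = 1; n = 24.
Percentile rank = 100·(2 + 0.5·1)/24 = 100·2.5/24 = 10.42.

10.4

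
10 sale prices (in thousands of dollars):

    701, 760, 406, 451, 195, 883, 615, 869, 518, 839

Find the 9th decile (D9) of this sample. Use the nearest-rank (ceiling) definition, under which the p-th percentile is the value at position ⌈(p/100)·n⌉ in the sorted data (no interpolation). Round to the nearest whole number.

Sorted: 195, 406, 451, 518, 615, 701, 760, 839, 869, 883.
n = 10.
Position = ⌈90/100 · 10⌉ = ⌈9⌉ = 9.
The value at rank 9 is 869.

869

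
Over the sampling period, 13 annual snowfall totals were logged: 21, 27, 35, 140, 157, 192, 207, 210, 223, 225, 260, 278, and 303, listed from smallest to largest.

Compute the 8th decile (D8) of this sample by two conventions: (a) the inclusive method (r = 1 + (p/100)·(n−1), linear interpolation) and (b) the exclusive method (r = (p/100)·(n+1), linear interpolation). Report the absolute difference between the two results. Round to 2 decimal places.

17.60

n = 13.
(a) r = 10.6; between ranks 10 (225) and 11 (260): 246.
(b) r = 11.2; between ranks 11 (260) and 12 (278): 263.6.
|246 − 263.6| = 17.6.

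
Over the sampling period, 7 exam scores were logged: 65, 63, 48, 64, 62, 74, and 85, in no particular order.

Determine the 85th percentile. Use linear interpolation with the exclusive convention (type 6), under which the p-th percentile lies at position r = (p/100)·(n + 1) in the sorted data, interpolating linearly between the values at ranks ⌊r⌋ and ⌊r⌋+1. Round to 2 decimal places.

Sorted: 48, 62, 63, 64, 65, 74, 85.
n = 7.
r = (85/100)·(7 + 1) = 6.8.
Rank 6 is 74 and rank 7 is 85.
Interpolate: 74 + 0.8·(85 − 74) = 74 + 0.8·11 = 82.8.

82.80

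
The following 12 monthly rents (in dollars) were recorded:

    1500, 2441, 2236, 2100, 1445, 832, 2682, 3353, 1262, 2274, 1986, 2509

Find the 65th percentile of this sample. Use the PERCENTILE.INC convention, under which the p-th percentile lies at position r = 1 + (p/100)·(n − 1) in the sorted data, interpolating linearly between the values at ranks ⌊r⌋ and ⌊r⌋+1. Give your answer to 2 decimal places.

Sorted: 832, 1262, 1445, 1500, 1986, 2100, 2236, 2274, 2441, 2509, 2682, 3353.
n = 12.
r = 1 + (65/100)·(12 − 1) = 1 + 7.15 = 8.15.
Rank 8 is 2274 and rank 9 is 2441.
Interpolate: 2274 + 0.15·(2441 − 2274) = 2274 + 0.15·167 = 2299.05.

2299.05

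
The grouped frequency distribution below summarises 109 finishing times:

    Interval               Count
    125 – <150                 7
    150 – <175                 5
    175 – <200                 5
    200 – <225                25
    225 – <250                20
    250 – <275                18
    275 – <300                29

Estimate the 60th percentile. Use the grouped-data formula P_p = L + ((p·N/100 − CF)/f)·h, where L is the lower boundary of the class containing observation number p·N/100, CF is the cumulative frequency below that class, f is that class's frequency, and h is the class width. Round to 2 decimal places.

254.72

N = 109; target position k = 60/100 · 109 = 65.4.
Cumulative frequencies: 7, 12, 17, 42, 62, 80, 109.
Observation 65.4 falls in the class 250 – <275.
L = 250, CF = 62, f = 18, h = 25.
P60 = 250 + ((65.4 − 62)/18)·25 = 250 + 4.72222 = 254.722.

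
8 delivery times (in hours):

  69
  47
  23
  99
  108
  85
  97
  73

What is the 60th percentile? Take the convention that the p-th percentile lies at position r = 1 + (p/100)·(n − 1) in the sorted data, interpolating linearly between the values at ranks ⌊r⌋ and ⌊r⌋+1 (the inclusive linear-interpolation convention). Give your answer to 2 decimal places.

87.40

Sorted: 23, 47, 69, 73, 85, 97, 99, 108.
n = 8.
r = 1 + (60/100)·(8 − 1) = 1 + 4.2 = 5.2.
Rank 5 is 85 and rank 6 is 97.
Interpolate: 85 + 0.2·(97 − 85) = 85 + 0.2·12 = 87.4.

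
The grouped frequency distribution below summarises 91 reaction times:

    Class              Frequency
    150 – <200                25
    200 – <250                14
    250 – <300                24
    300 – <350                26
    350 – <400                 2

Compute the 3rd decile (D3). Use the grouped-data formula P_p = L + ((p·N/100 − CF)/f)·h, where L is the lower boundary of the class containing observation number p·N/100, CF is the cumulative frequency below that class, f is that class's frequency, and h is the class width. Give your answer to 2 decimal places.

208.21

N = 91; target position k = 30/100 · 91 = 27.3.
Cumulative frequencies: 25, 39, 63, 89, 91.
Observation 27.3 falls in the class 200 – <250.
L = 200, CF = 25, f = 14, h = 50.
P30 = 200 + ((27.3 − 25)/14)·50 = 200 + 8.21429 = 208.214.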